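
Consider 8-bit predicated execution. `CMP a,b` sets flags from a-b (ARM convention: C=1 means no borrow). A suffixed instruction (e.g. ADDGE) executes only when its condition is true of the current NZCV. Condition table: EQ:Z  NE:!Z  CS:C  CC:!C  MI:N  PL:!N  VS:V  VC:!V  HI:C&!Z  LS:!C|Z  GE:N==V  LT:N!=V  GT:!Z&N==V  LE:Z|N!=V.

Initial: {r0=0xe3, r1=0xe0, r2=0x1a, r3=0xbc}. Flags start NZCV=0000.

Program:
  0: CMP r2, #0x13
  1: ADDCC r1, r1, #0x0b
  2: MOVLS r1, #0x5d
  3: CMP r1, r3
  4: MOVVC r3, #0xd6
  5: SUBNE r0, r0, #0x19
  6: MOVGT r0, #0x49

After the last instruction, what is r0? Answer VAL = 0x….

VAL = 0x49

[0] flags=0010 → (cmp)
[1] flags=0010 CC?F → skip
[2] flags=0010 LS?F → skip
[3] flags=0010 → (cmp)
[4] flags=0010 VC?T → r3=0xd6
[5] flags=0010 NE?T → r0=0xca
[6] flags=0010 GT?T → r0=0x49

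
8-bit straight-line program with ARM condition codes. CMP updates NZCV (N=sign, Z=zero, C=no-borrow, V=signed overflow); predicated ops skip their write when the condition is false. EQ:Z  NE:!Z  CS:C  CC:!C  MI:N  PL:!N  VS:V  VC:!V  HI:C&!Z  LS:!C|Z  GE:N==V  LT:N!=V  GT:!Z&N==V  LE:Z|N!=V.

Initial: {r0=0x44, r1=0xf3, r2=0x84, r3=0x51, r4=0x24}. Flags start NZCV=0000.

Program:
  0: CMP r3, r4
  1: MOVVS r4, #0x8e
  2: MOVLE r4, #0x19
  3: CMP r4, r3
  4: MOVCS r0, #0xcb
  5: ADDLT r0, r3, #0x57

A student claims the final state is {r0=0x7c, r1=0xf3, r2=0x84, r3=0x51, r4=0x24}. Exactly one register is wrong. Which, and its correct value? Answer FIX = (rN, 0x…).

FIX = (r0, 0xa8)

[0] flags=0010 → (cmp)
[1] flags=0010 VS?F → skip
[2] flags=0010 LE?F → skip
[3] flags=1000 → (cmp)
[4] flags=1000 CS?F → skip
[5] flags=1000 LT?T → r0=0xa8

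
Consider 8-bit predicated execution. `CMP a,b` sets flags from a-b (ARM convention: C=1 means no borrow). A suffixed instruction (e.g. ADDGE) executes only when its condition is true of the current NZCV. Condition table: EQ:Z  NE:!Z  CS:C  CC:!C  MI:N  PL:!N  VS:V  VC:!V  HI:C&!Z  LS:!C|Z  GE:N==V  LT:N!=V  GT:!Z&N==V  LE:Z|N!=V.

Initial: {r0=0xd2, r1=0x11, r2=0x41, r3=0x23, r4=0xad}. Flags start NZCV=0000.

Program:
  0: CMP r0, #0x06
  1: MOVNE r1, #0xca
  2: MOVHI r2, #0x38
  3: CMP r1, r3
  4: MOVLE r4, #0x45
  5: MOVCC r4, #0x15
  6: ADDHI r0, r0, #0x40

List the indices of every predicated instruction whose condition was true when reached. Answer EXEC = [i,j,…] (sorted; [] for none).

[0] flags=1010 → (cmp)
[1] flags=1010 NE?T → r1=0xca
[2] flags=1010 HI?T → r2=0x38
[3] flags=1010 → (cmp)
[4] flags=1010 LE?T → r4=0x45
[5] flags=1010 CC?F → skip
[6] flags=1010 HI?T → r0=0x12

EXEC = [1,2,4,6]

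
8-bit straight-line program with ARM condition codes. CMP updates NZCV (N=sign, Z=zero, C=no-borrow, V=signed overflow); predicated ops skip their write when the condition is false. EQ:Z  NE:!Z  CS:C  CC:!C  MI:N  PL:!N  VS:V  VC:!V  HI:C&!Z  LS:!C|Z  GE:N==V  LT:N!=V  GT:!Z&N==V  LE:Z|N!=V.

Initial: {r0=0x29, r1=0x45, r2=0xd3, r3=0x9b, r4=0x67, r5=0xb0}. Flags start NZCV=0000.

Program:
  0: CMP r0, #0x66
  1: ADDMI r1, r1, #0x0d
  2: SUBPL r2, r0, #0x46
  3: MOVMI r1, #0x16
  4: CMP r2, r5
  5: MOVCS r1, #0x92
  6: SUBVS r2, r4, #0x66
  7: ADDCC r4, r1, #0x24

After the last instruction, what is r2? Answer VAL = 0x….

VAL = 0xd3

[0] flags=1000 → (cmp)
[1] flags=1000 MI?T → r1=0x52
[2] flags=1000 PL?F → skip
[3] flags=1000 MI?T → r1=0x16
[4] flags=0010 → (cmp)
[5] flags=0010 CS?T → r1=0x92
[6] flags=0010 VS?F → skip
[7] flags=0010 CC?F → skip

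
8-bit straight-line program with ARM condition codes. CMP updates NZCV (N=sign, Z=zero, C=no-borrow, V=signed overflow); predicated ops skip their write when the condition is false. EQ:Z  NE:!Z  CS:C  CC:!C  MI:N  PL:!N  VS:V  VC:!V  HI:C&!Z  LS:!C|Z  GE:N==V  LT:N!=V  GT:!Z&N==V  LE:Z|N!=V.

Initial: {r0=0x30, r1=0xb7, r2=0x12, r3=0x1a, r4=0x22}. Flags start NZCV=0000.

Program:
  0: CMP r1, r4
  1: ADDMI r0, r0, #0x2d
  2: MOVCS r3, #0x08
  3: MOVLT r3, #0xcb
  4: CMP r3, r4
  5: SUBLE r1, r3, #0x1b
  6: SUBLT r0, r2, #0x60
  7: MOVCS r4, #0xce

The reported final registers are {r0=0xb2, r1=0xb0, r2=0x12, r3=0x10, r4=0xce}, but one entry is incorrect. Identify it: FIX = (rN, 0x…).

0: ✓ CMP  NZCV=1010
1: ✓ ADDMI  r0←0x5d
2: ✓ MOVCS  r3←0x08
3: ✓ MOVLT  r3←0xcb
4: ✓ CMP  NZCV=1010
5: ✓ SUBLE  r1←0xb0
6: ✓ SUBLT  r0←0xb2
7: ✓ MOVCS  r4←0xce

FIX = (r3, 0xcb)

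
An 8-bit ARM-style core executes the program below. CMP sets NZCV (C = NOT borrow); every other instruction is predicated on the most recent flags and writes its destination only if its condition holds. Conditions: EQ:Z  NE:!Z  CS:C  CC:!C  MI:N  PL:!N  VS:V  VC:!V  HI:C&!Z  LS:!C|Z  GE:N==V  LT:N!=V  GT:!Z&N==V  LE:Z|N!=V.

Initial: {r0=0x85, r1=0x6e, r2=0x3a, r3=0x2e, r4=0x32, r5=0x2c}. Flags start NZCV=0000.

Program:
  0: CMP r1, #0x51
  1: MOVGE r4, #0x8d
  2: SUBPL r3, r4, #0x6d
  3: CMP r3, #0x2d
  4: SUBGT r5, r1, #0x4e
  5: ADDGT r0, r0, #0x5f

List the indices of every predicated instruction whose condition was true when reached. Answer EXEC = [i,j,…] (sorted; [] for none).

EXEC = [1,2]

0: ✓ CMP  NZCV=0010
1: ✓ MOVGE  r4←0x8d
2: ✓ SUBPL  r3←0x20
3: ✓ CMP  NZCV=1000
4: · SUBGT
5: · ADDGT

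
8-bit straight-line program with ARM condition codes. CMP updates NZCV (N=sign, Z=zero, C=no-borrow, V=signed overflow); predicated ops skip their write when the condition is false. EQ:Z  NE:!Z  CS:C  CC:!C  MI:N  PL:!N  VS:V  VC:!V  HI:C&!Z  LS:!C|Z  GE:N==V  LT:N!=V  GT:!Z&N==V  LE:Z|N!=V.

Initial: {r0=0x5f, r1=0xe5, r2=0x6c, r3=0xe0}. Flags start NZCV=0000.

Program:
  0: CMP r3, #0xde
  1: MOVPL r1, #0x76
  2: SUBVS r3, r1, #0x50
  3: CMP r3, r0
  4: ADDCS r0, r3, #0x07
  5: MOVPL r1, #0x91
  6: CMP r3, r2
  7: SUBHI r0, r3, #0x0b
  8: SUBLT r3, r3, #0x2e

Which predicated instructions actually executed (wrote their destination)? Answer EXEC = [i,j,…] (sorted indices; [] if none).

0: ✓ CMP  NZCV=0010
1: ✓ MOVPL  r1←0x76
2: · SUBVS
3: ✓ CMP  NZCV=1010
4: ✓ ADDCS  r0←0xe7
5: · MOVPL
6: ✓ CMP  NZCV=0011
7: ✓ SUBHI  r0←0xd5
8: ✓ SUBLT  r3←0xb2

EXEC = [1,4,7,8]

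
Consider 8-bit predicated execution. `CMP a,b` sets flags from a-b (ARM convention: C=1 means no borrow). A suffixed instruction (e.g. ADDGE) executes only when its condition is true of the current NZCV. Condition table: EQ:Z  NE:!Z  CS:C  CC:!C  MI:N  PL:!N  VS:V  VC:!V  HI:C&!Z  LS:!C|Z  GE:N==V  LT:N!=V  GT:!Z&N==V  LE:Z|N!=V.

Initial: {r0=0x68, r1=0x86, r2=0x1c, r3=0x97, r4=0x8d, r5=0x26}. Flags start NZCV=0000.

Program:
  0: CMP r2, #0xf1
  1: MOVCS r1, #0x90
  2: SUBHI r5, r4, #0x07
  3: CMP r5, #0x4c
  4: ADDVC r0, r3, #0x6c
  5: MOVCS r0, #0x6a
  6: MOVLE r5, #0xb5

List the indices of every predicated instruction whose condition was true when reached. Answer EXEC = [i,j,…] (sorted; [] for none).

[0] flags=0000 → (cmp)
[1] flags=0000 CS?F → skip
[2] flags=0000 HI?F → skip
[3] flags=1000 → (cmp)
[4] flags=1000 VC?T → r0=0x03
[5] flags=1000 CS?F → skip
[6] flags=1000 LE?T → r5=0xb5

EXEC = [4,6]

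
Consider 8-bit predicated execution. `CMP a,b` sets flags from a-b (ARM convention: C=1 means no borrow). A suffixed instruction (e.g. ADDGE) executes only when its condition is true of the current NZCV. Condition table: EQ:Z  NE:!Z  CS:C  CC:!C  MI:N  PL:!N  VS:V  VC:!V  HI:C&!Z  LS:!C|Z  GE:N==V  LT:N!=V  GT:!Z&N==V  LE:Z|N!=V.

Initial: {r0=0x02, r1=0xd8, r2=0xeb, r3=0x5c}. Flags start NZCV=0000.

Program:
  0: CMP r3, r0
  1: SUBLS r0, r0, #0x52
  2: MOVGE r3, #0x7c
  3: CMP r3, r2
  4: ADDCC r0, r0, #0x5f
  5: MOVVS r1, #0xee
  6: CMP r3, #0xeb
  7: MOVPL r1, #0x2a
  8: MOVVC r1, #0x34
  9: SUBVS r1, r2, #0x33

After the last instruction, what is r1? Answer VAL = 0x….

VAL = 0xb8

[0] flags=0010 → (cmp)
[1] flags=0010 LS?F → skip
[2] flags=0010 GE?T → r3=0x7c
[3] flags=1001 → (cmp)
[4] flags=1001 CC?T → r0=0x61
[5] flags=1001 VS?T → r1=0xee
[6] flags=1001 → (cmp)
[7] flags=1001 PL?F → skip
[8] flags=1001 VC?F → skip
[9] flags=1001 VS?T → r1=0xb8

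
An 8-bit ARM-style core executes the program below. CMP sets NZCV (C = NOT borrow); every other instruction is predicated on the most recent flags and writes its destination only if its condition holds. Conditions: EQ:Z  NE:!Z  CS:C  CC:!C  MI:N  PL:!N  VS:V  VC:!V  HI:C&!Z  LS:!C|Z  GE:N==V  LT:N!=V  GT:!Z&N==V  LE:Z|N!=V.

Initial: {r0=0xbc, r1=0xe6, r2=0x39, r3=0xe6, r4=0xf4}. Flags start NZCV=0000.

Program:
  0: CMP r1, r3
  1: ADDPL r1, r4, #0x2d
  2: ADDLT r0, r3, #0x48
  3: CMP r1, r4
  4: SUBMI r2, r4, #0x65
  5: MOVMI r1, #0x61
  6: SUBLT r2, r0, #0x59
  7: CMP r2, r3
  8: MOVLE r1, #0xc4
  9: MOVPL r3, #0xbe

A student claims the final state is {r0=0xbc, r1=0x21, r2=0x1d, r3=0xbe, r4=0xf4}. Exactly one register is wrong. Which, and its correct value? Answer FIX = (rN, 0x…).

0: ✓ CMP  NZCV=0110
1: ✓ ADDPL  r1←0x21
2: · ADDLT
3: ✓ CMP  NZCV=0000
4: · SUBMI
5: · MOVMI
6: · SUBLT
7: ✓ CMP  NZCV=0000
8: · MOVLE
9: ✓ MOVPL  r3←0xbe

FIX = (r2, 0x39)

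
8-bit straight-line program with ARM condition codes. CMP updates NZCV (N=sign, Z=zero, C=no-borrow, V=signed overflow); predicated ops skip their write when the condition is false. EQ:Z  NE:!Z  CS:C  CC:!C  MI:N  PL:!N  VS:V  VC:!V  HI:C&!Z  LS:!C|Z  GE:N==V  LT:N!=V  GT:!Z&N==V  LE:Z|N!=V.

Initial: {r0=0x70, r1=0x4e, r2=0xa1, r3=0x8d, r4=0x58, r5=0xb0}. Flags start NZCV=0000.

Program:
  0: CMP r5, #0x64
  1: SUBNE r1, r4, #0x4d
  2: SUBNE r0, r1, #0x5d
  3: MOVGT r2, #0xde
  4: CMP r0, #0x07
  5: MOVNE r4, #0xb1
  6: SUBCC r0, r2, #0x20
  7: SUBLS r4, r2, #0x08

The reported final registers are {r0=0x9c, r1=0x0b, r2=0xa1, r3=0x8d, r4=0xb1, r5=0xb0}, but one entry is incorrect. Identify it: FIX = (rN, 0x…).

[0] flags=0011 → (cmp)
[1] flags=0011 NE?T → r1=0x0b
[2] flags=0011 NE?T → r0=0xae
[3] flags=0011 GT?F → skip
[4] flags=1010 → (cmp)
[5] flags=1010 NE?T → r4=0xb1
[6] flags=1010 CC?F → skip
[7] flags=1010 LS?F → skip

FIX = (r0, 0xae)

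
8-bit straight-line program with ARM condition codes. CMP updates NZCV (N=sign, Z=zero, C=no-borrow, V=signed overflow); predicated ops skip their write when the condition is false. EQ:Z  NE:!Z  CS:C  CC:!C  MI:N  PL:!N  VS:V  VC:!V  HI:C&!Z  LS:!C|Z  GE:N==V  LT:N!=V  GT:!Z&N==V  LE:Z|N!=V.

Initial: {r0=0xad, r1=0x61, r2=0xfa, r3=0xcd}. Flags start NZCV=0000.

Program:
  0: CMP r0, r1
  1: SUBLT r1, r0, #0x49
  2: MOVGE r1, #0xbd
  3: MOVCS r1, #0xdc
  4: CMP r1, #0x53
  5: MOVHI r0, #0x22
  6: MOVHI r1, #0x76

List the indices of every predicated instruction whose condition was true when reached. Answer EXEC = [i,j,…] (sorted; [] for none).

[0] flags=0011 → (cmp)
[1] flags=0011 LT?T → r1=0x64
[2] flags=0011 GE?F → skip
[3] flags=0011 CS?T → r1=0xdc
[4] flags=1010 → (cmp)
[5] flags=1010 HI?T → r0=0x22
[6] flags=1010 HI?T → r1=0x76

EXEC = [1,3,5,6]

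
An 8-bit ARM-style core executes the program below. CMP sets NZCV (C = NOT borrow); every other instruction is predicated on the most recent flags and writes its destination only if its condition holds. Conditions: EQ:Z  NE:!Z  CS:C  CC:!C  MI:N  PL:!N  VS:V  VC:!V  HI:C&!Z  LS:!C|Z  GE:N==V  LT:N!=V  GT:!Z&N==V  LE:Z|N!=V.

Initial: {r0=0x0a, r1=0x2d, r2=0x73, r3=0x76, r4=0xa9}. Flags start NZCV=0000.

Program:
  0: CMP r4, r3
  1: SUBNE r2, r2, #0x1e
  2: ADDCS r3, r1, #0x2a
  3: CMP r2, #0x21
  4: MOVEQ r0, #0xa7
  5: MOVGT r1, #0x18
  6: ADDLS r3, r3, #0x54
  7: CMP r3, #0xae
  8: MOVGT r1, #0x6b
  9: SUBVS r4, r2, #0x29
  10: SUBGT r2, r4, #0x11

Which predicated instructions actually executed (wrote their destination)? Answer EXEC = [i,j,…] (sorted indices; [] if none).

0: ✓ CMP  NZCV=0011
1: ✓ SUBNE  r2←0x55
2: ✓ ADDCS  r3←0x57
3: ✓ CMP  NZCV=0010
4: · MOVEQ
5: ✓ MOVGT  r1←0x18
6: · ADDLS
7: ✓ CMP  NZCV=1001
8: ✓ MOVGT  r1←0x6b
9: ✓ SUBVS  r4←0x2c
10: ✓ SUBGT  r2←0x1b

EXEC = [1,2,5,8,9,10]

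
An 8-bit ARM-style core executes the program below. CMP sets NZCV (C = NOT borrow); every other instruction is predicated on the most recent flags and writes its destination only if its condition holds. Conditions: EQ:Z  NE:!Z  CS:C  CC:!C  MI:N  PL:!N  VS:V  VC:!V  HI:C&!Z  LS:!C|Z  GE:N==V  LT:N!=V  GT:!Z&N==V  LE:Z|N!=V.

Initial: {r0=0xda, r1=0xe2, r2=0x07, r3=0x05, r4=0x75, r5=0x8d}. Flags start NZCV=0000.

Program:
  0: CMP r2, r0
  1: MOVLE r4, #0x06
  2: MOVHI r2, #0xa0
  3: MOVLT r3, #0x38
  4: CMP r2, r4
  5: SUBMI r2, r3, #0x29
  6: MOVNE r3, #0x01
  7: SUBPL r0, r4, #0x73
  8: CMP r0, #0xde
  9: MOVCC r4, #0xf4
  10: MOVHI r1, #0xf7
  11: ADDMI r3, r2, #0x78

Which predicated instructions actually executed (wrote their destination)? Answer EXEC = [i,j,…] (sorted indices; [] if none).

EXEC = [5,6,9,11]

[0] flags=0000 → (cmp)
[1] flags=0000 LE?F → skip
[2] flags=0000 HI?F → skip
[3] flags=0000 LT?F → skip
[4] flags=1000 → (cmp)
[5] flags=1000 MI?T → r2=0xdc
[6] flags=1000 NE?T → r3=0x01
[7] flags=1000 PL?F → skip
[8] flags=1000 → (cmp)
[9] flags=1000 CC?T → r4=0xf4
[10] flags=1000 HI?F → skip
[11] flags=1000 MI?T → r3=0x54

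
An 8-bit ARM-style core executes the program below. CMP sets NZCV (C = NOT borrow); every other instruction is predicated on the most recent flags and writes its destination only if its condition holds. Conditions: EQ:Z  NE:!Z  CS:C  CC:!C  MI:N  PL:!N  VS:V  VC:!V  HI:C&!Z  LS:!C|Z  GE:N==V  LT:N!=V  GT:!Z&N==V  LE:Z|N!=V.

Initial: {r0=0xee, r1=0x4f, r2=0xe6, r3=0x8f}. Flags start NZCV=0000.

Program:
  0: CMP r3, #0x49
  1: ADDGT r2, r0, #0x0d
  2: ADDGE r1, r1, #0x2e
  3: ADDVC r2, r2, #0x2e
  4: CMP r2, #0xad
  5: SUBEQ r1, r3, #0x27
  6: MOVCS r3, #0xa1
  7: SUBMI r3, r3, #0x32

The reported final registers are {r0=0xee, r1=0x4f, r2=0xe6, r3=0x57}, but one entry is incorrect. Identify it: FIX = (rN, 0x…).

FIX = (r3, 0xa1)

0: ✓ CMP  NZCV=0011
1: · ADDGT
2: · ADDGE
3: · ADDVC
4: ✓ CMP  NZCV=0010
5: · SUBEQ
6: ✓ MOVCS  r3←0xa1
7: · SUBMI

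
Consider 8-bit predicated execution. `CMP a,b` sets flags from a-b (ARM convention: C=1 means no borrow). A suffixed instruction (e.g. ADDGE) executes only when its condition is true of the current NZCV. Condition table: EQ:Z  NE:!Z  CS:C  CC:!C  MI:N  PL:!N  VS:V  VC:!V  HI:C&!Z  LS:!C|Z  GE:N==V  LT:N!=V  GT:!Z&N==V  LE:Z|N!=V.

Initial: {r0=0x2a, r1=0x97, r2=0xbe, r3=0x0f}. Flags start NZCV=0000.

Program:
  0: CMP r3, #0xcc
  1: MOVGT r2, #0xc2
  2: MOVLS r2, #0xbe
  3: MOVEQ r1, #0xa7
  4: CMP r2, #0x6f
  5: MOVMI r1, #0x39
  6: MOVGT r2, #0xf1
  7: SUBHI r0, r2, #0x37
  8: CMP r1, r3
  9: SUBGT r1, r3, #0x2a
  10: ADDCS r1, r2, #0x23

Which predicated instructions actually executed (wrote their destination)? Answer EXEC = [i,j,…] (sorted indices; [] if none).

EXEC = [1,2,7,10]

[0] flags=0000 → (cmp)
[1] flags=0000 GT?T → r2=0xc2
[2] flags=0000 LS?T → r2=0xbe
[3] flags=0000 EQ?F → skip
[4] flags=0011 → (cmp)
[5] flags=0011 MI?F → skip
[6] flags=0011 GT?F → skip
[7] flags=0011 HI?T → r0=0x87
[8] flags=1010 → (cmp)
[9] flags=1010 GT?F → skip
[10] flags=1010 CS?T → r1=0xe1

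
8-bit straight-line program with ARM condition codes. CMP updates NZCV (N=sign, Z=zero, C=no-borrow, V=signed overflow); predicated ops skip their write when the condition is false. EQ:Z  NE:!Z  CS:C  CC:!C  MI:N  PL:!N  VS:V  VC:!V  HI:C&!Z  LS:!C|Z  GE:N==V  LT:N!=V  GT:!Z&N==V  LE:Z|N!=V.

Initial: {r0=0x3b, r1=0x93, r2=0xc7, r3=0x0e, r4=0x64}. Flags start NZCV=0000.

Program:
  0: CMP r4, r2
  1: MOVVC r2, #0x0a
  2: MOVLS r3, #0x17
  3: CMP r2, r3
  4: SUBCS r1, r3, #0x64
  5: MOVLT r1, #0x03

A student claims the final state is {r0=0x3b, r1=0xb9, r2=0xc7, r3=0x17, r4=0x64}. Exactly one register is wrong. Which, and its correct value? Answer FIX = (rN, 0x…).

0: ✓ CMP  NZCV=1001
1: · MOVVC
2: ✓ MOVLS  r3←0x17
3: ✓ CMP  NZCV=1010
4: ✓ SUBCS  r1←0xb3
5: ✓ MOVLT  r1←0x03

FIX = (r1, 0x03)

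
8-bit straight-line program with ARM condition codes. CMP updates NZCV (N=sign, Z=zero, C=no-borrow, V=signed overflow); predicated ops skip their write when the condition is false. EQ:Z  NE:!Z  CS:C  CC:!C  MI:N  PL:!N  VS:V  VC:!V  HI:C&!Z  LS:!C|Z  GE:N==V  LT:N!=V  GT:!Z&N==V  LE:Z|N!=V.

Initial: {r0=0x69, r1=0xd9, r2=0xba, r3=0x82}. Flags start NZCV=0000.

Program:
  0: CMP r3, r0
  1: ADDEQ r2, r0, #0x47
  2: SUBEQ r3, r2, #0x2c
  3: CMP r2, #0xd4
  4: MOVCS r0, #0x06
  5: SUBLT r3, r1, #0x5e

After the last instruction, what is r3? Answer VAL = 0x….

[0] flags=0011 → (cmp)
[1] flags=0011 EQ?F → skip
[2] flags=0011 EQ?F → skip
[3] flags=1000 → (cmp)
[4] flags=1000 CS?F → skip
[5] flags=1000 LT?T → r3=0x7b

VAL = 0x7b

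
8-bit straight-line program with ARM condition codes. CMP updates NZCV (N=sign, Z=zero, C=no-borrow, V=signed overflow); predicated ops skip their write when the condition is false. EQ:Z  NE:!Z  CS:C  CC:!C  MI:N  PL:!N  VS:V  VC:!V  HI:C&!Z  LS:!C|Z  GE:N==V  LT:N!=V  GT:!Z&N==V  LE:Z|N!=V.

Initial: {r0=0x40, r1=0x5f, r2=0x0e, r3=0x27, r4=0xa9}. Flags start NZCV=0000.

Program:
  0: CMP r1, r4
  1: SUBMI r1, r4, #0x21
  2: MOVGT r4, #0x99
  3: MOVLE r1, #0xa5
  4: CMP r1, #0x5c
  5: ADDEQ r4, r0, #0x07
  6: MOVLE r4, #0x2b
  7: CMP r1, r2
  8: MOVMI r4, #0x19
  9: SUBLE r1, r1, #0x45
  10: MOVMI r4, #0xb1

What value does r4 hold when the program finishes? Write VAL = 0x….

[0] flags=1001 → (cmp)
[1] flags=1001 MI?T → r1=0x88
[2] flags=1001 GT?T → r4=0x99
[3] flags=1001 LE?F → skip
[4] flags=0011 → (cmp)
[5] flags=0011 EQ?F → skip
[6] flags=0011 LE?T → r4=0x2b
[7] flags=0011 → (cmp)
[8] flags=0011 MI?F → skip
[9] flags=0011 LE?T → r1=0x43
[10] flags=0011 MI?F → skip

VAL = 0x2b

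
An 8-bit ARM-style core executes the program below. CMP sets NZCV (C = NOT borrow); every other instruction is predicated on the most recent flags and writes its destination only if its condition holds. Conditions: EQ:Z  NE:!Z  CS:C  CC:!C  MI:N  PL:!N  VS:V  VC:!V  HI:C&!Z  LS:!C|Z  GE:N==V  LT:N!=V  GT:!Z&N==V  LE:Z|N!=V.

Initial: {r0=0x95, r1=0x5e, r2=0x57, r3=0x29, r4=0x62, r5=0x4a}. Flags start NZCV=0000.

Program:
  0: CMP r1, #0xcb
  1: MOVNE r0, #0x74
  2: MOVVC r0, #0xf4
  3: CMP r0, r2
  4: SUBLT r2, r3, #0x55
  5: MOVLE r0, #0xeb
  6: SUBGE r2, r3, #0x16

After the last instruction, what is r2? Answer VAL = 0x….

VAL = 0x13

0: ✓ CMP  NZCV=1001
1: ✓ MOVNE  r0←0x74
2: · MOVVC
3: ✓ CMP  NZCV=0010
4: · SUBLT
5: · MOVLE
6: ✓ SUBGE  r2←0x13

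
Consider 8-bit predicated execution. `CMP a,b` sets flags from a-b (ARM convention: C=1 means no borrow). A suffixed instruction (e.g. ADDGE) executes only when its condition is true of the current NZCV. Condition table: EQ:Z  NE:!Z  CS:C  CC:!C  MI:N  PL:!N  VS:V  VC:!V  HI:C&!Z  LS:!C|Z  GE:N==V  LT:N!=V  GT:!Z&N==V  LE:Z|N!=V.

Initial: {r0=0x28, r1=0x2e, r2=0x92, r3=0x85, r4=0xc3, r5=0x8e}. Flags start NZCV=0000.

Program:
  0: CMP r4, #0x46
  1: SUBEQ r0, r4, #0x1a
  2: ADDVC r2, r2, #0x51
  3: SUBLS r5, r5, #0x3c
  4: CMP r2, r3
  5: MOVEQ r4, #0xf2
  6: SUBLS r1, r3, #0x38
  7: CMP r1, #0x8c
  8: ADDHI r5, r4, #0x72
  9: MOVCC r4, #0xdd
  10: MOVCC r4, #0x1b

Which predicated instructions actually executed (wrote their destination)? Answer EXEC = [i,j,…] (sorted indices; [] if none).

EXEC = [9,10]

0: ✓ CMP  NZCV=0011
1: · SUBEQ
2: · ADDVC
3: · SUBLS
4: ✓ CMP  NZCV=0010
5: · MOVEQ
6: · SUBLS
7: ✓ CMP  NZCV=1001
8: · ADDHI
9: ✓ MOVCC  r4←0xdd
10: ✓ MOVCC  r4←0x1b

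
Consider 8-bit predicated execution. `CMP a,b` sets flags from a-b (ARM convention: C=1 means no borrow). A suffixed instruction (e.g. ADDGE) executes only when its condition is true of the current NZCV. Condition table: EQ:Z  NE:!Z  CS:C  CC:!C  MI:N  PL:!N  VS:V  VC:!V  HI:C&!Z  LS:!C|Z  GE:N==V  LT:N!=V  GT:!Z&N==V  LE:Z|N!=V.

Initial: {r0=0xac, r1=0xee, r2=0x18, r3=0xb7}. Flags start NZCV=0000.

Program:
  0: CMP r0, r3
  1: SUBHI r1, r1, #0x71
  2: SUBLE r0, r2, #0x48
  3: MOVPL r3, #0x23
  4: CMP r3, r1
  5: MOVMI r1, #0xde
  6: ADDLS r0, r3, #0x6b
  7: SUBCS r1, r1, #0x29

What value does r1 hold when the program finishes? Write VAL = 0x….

VAL = 0xde

[0] flags=1000 → (cmp)
[1] flags=1000 HI?F → skip
[2] flags=1000 LE?T → r0=0xd0
[3] flags=1000 PL?F → skip
[4] flags=1000 → (cmp)
[5] flags=1000 MI?T → r1=0xde
[6] flags=1000 LS?T → r0=0x22
[7] flags=1000 CS?F → skip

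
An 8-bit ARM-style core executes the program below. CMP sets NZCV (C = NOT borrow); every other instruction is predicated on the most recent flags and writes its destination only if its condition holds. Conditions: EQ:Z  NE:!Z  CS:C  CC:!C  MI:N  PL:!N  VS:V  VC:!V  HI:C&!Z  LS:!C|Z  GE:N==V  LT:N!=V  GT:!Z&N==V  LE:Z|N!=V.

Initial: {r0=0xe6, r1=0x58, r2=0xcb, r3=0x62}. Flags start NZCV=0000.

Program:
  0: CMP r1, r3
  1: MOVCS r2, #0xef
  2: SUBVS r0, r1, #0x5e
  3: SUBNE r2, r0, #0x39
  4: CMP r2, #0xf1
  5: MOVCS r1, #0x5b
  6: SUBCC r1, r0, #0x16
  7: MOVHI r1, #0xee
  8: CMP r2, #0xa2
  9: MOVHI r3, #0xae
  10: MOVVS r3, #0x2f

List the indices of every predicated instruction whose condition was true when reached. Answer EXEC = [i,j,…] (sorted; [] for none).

EXEC = [3,6,9]

[0] flags=1000 → (cmp)
[1] flags=1000 CS?F → skip
[2] flags=1000 VS?F → skip
[3] flags=1000 NE?T → r2=0xad
[4] flags=1000 → (cmp)
[5] flags=1000 CS?F → skip
[6] flags=1000 CC?T → r1=0xd0
[7] flags=1000 HI?F → skip
[8] flags=0010 → (cmp)
[9] flags=0010 HI?T → r3=0xae
[10] flags=0010 VS?F → skip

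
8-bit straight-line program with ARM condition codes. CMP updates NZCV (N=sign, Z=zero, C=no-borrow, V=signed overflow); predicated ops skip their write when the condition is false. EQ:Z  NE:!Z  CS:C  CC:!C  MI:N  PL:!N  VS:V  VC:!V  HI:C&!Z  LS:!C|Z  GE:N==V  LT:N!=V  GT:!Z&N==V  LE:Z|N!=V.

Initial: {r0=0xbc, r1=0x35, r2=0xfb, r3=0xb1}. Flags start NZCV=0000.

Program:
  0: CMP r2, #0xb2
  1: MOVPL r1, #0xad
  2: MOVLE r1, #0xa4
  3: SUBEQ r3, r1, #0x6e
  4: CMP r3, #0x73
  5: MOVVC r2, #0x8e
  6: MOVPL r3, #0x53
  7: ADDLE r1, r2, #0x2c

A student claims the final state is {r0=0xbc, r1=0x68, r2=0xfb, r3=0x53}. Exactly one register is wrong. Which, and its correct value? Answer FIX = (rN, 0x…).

FIX = (r1, 0x27)

0: ✓ CMP  NZCV=0010
1: ✓ MOVPL  r1←0xad
2: · MOVLE
3: · SUBEQ
4: ✓ CMP  NZCV=0011
5: · MOVVC
6: ✓ MOVPL  r3←0x53
7: ✓ ADDLE  r1←0x27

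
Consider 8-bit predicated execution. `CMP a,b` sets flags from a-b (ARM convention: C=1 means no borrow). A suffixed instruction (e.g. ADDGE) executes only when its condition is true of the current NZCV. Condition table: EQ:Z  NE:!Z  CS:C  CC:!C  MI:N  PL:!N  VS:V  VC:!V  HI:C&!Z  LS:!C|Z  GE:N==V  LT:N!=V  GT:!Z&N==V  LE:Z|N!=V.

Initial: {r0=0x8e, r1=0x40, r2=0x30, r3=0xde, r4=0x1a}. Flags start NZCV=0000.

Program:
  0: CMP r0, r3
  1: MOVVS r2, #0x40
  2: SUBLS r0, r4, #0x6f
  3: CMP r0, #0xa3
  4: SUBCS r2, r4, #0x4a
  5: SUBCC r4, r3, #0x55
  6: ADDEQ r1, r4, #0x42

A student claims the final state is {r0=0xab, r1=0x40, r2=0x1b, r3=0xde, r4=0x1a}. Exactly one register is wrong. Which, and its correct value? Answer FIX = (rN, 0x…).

[0] flags=1000 → (cmp)
[1] flags=1000 VS?F → skip
[2] flags=1000 LS?T → r0=0xab
[3] flags=0010 → (cmp)
[4] flags=0010 CS?T → r2=0xd0
[5] flags=0010 CC?F → skip
[6] flags=0010 EQ?F → skip

FIX = (r2, 0xd0)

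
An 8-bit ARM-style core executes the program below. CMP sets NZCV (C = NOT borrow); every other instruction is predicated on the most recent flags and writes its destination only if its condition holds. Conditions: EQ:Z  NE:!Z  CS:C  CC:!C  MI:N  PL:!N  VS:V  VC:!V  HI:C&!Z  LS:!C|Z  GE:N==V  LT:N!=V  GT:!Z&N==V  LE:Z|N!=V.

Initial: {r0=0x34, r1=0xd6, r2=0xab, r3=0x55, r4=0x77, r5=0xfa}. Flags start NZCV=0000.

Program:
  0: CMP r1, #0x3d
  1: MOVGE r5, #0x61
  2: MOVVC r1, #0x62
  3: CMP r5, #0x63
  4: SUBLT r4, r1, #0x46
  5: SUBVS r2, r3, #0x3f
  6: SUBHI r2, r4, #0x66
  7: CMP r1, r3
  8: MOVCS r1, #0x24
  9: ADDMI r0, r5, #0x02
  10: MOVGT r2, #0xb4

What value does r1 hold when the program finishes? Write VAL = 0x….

0: ✓ CMP  NZCV=1010
1: · MOVGE
2: ✓ MOVVC  r1←0x62
3: ✓ CMP  NZCV=1010
4: ✓ SUBLT  r4←0x1c
5: · SUBVS
6: ✓ SUBHI  r2←0xb6
7: ✓ CMP  NZCV=0010
8: ✓ MOVCS  r1←0x24
9: · ADDMI
10: ✓ MOVGT  r2←0xb4

VAL = 0x24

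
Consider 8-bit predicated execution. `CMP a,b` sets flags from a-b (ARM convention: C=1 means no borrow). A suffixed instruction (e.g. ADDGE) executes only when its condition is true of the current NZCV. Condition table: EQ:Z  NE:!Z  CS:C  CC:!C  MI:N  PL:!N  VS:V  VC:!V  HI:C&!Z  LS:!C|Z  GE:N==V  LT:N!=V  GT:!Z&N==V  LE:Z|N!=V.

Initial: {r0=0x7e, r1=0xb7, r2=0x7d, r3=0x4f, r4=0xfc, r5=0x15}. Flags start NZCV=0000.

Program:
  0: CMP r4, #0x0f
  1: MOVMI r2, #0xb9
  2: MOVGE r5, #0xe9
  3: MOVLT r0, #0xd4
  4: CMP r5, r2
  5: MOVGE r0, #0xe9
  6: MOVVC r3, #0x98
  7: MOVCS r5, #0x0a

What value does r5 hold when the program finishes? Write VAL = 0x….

VAL = 0x15

0: ✓ CMP  NZCV=1010
1: ✓ MOVMI  r2←0xb9
2: · MOVGE
3: ✓ MOVLT  r0←0xd4
4: ✓ CMP  NZCV=0000
5: ✓ MOVGE  r0←0xe9
6: ✓ MOVVC  r3←0x98
7: · MOVCS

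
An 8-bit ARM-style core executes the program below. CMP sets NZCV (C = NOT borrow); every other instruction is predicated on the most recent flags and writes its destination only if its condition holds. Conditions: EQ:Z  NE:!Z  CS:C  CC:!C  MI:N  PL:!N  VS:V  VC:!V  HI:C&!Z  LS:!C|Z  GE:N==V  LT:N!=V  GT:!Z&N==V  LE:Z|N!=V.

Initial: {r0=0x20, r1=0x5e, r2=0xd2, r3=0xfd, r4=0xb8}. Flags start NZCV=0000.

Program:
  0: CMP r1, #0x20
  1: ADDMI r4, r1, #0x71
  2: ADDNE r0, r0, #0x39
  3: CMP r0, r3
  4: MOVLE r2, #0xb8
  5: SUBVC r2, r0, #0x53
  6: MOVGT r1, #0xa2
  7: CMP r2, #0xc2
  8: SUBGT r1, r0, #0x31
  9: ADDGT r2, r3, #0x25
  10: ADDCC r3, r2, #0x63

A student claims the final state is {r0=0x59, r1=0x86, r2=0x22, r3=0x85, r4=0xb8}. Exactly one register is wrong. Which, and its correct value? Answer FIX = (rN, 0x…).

FIX = (r1, 0x28)

0: ✓ CMP  NZCV=0010
1: · ADDMI
2: ✓ ADDNE  r0←0x59
3: ✓ CMP  NZCV=0000
4: · MOVLE
5: ✓ SUBVC  r2←0x06
6: ✓ MOVGT  r1←0xa2
7: ✓ CMP  NZCV=0000
8: ✓ SUBGT  r1←0x28
9: ✓ ADDGT  r2←0x22
10: ✓ ADDCC  r3←0x85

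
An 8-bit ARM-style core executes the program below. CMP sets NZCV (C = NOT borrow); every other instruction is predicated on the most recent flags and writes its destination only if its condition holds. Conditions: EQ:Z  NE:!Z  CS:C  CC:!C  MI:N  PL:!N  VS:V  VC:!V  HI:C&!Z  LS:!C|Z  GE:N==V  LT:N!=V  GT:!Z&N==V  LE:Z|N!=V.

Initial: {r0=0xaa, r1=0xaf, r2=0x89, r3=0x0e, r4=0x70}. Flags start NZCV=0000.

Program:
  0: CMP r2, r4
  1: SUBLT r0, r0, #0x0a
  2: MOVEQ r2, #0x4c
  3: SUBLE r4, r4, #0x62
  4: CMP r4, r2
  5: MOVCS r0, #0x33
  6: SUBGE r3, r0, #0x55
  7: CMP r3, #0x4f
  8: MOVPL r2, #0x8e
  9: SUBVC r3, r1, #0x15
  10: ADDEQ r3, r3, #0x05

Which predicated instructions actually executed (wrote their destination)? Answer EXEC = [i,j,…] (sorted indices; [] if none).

[0] flags=0011 → (cmp)
[1] flags=0011 LT?T → r0=0xa0
[2] flags=0011 EQ?F → skip
[3] flags=0011 LE?T → r4=0x0e
[4] flags=1001 → (cmp)
[5] flags=1001 CS?F → skip
[6] flags=1001 GE?T → r3=0x4b
[7] flags=1000 → (cmp)
[8] flags=1000 PL?F → skip
[9] flags=1000 VC?T → r3=0x9a
[10] flags=1000 EQ?F → skip

EXEC = [1,3,6,9]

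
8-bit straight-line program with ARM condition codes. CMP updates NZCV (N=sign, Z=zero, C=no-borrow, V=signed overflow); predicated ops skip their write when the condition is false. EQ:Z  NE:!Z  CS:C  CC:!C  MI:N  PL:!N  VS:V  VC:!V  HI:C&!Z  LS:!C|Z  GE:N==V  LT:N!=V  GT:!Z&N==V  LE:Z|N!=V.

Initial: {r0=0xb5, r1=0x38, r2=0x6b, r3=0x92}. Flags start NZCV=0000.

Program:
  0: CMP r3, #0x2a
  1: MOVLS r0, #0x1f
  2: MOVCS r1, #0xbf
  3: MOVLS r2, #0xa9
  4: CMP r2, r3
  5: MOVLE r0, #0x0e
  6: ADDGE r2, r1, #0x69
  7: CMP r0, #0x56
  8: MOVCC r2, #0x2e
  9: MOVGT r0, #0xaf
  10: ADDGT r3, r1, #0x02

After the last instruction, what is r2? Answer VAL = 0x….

VAL = 0x28

0: ✓ CMP  NZCV=0011
1: · MOVLS
2: ✓ MOVCS  r1←0xbf
3: · MOVLS
4: ✓ CMP  NZCV=1001
5: · MOVLE
6: ✓ ADDGE  r2←0x28
7: ✓ CMP  NZCV=0011
8: · MOVCC
9: · MOVGT
10: · ADDGT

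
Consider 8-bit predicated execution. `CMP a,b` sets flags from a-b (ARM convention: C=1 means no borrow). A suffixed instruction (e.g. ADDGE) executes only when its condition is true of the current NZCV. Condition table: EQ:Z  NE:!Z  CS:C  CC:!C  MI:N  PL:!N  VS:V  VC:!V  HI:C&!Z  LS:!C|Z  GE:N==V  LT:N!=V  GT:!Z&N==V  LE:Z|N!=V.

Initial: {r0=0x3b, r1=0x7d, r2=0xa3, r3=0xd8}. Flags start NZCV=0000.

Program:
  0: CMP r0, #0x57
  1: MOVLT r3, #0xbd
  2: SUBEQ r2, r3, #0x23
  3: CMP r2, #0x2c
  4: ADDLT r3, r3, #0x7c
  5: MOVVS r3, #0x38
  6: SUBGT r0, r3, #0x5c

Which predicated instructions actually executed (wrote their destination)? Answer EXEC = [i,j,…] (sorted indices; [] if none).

[0] flags=1000 → (cmp)
[1] flags=1000 LT?T → r3=0xbd
[2] flags=1000 EQ?F → skip
[3] flags=0011 → (cmp)
[4] flags=0011 LT?T → r3=0x39
[5] flags=0011 VS?T → r3=0x38
[6] flags=0011 GT?F → skip

EXEC = [1,4,5]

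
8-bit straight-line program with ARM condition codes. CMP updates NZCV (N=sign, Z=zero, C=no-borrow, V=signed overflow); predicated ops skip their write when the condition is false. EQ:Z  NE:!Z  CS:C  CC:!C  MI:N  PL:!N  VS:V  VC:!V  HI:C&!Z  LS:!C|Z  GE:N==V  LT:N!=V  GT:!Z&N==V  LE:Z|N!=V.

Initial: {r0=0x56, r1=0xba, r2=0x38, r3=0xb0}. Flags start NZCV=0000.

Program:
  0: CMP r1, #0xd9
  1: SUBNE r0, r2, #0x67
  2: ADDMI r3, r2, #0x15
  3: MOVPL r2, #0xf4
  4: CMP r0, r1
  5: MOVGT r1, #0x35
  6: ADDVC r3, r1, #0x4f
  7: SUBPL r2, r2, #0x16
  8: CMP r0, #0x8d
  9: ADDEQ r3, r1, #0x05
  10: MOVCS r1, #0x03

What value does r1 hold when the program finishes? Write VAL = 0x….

VAL = 0x03

[0] flags=1000 → (cmp)
[1] flags=1000 NE?T → r0=0xd1
[2] flags=1000 MI?T → r3=0x4d
[3] flags=1000 PL?F → skip
[4] flags=0010 → (cmp)
[5] flags=0010 GT?T → r1=0x35
[6] flags=0010 VC?T → r3=0x84
[7] flags=0010 PL?T → r2=0x22
[8] flags=0010 → (cmp)
[9] flags=0010 EQ?F → skip
[10] flags=0010 CS?T → r1=0x03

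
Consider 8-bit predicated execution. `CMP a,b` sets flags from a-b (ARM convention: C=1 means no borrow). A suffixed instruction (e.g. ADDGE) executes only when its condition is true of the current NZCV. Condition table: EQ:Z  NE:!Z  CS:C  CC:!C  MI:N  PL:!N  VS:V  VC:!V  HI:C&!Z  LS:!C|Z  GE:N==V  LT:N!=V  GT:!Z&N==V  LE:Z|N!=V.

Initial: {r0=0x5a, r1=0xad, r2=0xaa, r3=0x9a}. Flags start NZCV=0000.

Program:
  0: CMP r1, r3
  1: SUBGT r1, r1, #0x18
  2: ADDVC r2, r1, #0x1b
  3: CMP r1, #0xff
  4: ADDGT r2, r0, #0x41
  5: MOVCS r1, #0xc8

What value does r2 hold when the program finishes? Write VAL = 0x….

VAL = 0xb0

[0] flags=0010 → (cmp)
[1] flags=0010 GT?T → r1=0x95
[2] flags=0010 VC?T → r2=0xb0
[3] flags=1000 → (cmp)
[4] flags=1000 GT?F → skip
[5] flags=1000 CS?F → skip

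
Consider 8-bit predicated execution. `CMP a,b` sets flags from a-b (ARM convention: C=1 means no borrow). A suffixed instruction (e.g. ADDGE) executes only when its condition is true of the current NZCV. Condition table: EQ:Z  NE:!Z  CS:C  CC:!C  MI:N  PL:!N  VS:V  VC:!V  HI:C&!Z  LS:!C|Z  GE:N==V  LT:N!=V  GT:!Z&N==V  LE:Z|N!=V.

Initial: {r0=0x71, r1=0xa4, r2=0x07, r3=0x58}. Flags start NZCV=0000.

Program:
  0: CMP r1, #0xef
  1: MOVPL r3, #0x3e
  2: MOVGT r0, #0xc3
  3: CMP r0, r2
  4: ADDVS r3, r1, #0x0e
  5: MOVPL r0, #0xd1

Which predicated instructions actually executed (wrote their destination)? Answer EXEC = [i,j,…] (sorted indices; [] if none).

EXEC = [5]

[0] flags=1000 → (cmp)
[1] flags=1000 PL?F → skip
[2] flags=1000 GT?F → skip
[3] flags=0010 → (cmp)
[4] flags=0010 VS?F → skip
[5] flags=0010 PL?T → r0=0xd1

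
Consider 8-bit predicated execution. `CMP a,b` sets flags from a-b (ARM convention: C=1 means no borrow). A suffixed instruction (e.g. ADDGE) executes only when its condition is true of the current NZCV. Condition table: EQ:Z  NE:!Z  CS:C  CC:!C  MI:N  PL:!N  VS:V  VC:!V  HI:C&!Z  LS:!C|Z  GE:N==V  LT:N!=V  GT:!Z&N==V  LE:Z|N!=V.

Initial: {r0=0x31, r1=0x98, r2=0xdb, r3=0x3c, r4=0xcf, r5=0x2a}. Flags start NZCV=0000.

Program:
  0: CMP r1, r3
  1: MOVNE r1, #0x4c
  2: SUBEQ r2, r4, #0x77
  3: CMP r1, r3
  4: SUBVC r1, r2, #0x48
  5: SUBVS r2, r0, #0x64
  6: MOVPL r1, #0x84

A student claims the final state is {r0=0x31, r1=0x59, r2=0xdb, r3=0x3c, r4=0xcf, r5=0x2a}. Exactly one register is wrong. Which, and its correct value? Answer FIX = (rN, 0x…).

FIX = (r1, 0x84)

[0] flags=0011 → (cmp)
[1] flags=0011 NE?T → r1=0x4c
[2] flags=0011 EQ?F → skip
[3] flags=0010 → (cmp)
[4] flags=0010 VC?T → r1=0x93
[5] flags=0010 VS?F → skip
[6] flags=0010 PL?T → r1=0x84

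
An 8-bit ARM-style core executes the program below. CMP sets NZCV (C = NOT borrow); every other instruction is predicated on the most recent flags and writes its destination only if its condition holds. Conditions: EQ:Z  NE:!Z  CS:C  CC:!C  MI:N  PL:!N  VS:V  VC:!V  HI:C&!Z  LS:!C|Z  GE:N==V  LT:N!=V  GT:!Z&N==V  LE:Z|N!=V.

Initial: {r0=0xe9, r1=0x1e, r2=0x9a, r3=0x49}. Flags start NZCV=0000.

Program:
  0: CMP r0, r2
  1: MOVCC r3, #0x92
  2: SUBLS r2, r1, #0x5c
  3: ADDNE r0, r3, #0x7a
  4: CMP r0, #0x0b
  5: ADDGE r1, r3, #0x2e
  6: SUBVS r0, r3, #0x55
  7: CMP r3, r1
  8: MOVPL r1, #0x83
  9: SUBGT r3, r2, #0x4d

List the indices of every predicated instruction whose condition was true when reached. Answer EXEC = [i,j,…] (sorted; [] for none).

EXEC = [3,8,9]

[0] flags=0010 → (cmp)
[1] flags=0010 CC?F → skip
[2] flags=0010 LS?F → skip
[3] flags=0010 NE?T → r0=0xc3
[4] flags=1010 → (cmp)
[5] flags=1010 GE?F → skip
[6] flags=1010 VS?F → skip
[7] flags=0010 → (cmp)
[8] flags=0010 PL?T → r1=0x83
[9] flags=0010 GT?T → r3=0x4d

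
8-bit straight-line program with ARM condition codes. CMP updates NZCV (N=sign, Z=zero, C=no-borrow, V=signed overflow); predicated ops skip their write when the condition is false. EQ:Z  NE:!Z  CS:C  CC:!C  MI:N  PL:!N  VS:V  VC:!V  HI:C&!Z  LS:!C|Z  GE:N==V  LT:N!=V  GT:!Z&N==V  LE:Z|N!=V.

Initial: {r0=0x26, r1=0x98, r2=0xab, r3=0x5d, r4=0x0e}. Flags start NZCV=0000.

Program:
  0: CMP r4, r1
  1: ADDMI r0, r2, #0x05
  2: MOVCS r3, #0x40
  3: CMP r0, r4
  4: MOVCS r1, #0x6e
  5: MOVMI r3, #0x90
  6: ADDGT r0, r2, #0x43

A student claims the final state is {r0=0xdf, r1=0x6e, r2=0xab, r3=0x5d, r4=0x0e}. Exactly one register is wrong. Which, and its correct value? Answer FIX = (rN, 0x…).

0: ✓ CMP  NZCV=0000
1: · ADDMI
2: · MOVCS
3: ✓ CMP  NZCV=0010
4: ✓ MOVCS  r1←0x6e
5: · MOVMI
6: ✓ ADDGT  r0←0xee

FIX = (r0, 0xee)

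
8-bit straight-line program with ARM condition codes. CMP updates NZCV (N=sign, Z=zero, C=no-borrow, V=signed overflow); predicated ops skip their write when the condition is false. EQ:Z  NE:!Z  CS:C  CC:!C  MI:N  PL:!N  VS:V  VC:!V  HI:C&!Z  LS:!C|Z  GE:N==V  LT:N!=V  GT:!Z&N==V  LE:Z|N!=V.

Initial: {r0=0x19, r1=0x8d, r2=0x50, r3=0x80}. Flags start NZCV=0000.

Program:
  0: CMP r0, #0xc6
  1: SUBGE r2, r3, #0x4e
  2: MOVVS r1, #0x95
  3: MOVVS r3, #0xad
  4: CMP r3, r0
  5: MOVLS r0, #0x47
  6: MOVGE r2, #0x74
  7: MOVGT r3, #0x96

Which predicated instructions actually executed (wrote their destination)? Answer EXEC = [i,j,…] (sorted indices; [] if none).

EXEC = [1]

[0] flags=0000 → (cmp)
[1] flags=0000 GE?T → r2=0x32
[2] flags=0000 VS?F → skip
[3] flags=0000 VS?F → skip
[4] flags=0011 → (cmp)
[5] flags=0011 LS?F → skip
[6] flags=0011 GE?F → skip
[7] flags=0011 GT?F → skip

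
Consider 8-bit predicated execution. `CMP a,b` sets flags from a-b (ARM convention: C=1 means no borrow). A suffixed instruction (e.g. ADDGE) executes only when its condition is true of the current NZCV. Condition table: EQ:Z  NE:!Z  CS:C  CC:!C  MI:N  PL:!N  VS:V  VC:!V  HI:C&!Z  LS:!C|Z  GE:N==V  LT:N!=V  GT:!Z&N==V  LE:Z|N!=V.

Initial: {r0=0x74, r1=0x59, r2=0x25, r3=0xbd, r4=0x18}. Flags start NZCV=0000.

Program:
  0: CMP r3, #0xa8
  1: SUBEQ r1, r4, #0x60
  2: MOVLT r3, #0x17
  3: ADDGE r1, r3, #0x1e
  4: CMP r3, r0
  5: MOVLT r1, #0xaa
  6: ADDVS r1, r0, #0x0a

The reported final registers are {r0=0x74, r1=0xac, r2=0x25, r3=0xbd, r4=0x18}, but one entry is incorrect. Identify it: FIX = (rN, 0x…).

0: ✓ CMP  NZCV=0010
1: · SUBEQ
2: · MOVLT
3: ✓ ADDGE  r1←0xdb
4: ✓ CMP  NZCV=0011
5: ✓ MOVLT  r1←0xaa
6: ✓ ADDVS  r1←0x7e

FIX = (r1, 0x7e)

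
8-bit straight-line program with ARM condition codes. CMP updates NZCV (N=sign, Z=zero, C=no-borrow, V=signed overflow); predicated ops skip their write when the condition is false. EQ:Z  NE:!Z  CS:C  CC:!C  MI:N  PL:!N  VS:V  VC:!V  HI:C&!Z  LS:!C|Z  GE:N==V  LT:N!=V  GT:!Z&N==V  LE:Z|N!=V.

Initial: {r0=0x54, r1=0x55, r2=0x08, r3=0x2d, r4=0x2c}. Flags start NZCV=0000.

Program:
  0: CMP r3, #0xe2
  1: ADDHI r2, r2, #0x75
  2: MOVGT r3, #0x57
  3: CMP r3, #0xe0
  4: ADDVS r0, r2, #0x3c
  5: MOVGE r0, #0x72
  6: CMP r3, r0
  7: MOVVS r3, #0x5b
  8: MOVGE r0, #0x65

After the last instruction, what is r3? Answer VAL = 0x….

VAL = 0x57

0: ✓ CMP  NZCV=0000
1: · ADDHI
2: ✓ MOVGT  r3←0x57
3: ✓ CMP  NZCV=0000
4: · ADDVS
5: ✓ MOVGE  r0←0x72
6: ✓ CMP  NZCV=1000
7: · MOVVS
8: · MOVGE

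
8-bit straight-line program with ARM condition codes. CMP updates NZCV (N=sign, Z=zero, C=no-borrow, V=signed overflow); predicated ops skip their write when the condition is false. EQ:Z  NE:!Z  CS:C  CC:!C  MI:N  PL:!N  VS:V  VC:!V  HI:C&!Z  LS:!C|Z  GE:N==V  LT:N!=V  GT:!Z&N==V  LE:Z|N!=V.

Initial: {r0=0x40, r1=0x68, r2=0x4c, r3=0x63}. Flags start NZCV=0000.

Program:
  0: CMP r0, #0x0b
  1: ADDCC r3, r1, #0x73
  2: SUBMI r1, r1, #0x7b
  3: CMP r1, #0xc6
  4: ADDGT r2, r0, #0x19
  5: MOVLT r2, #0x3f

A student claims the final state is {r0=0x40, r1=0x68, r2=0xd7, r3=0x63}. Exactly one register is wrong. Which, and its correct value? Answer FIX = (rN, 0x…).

[0] flags=0010 → (cmp)
[1] flags=0010 CC?F → skip
[2] flags=0010 MI?F → skip
[3] flags=1001 → (cmp)
[4] flags=1001 GT?T → r2=0x59
[5] flags=1001 LT?F → skip

FIX = (r2, 0x59)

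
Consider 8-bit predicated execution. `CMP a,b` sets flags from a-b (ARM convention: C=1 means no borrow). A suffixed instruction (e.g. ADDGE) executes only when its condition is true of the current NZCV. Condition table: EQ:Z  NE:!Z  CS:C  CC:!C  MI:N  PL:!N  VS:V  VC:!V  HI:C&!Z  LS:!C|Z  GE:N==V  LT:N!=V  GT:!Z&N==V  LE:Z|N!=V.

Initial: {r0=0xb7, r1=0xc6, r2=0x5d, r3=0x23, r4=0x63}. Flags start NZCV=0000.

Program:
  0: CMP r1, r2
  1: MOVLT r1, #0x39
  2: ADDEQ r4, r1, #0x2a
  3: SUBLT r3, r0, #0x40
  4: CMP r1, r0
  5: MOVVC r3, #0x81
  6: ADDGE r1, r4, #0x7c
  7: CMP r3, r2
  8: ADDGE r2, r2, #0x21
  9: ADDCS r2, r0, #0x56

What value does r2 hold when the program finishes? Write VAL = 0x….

[0] flags=0011 → (cmp)
[1] flags=0011 LT?T → r1=0x39
[2] flags=0011 EQ?F → skip
[3] flags=0011 LT?T → r3=0x77
[4] flags=1001 → (cmp)
[5] flags=1001 VC?F → skip
[6] flags=1001 GE?T → r1=0xdf
[7] flags=0010 → (cmp)
[8] flags=0010 GE?T → r2=0x7e
[9] flags=0010 CS?T → r2=0x0d

VAL = 0x0d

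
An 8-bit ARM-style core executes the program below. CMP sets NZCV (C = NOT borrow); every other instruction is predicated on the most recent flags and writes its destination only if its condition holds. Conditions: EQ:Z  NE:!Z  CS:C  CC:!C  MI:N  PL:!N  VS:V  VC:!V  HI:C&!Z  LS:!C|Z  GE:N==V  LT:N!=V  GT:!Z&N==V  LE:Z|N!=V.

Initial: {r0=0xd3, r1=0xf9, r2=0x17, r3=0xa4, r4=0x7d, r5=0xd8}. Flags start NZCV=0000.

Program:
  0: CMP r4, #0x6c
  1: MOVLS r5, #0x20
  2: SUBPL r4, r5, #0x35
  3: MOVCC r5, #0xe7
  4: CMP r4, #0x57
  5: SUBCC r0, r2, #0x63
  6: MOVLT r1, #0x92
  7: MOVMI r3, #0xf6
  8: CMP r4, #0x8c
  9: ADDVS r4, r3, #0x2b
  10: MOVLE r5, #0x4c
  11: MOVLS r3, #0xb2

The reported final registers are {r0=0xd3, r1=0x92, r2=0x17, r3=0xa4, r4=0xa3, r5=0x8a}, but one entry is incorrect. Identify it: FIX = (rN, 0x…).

FIX = (r5, 0xd8)

[0] flags=0010 → (cmp)
[1] flags=0010 LS?F → skip
[2] flags=0010 PL?T → r4=0xa3
[3] flags=0010 CC?F → skip
[4] flags=0011 → (cmp)
[5] flags=0011 CC?F → skip
[6] flags=0011 LT?T → r1=0x92
[7] flags=0011 MI?F → skip
[8] flags=0010 → (cmp)
[9] flags=0010 VS?F → skip
[10] flags=0010 LE?F → skip
[11] flags=0010 LS?F → skip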